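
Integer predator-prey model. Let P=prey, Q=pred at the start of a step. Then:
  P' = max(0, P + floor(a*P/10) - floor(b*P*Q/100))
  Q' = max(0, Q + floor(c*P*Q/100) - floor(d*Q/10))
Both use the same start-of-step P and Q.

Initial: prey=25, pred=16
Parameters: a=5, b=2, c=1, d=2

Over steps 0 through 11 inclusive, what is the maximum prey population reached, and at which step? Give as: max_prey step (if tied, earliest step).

Answer: 42 4

Derivation:
Step 1: prey: 25+12-8=29; pred: 16+4-3=17
Step 2: prey: 29+14-9=34; pred: 17+4-3=18
Step 3: prey: 34+17-12=39; pred: 18+6-3=21
Step 4: prey: 39+19-16=42; pred: 21+8-4=25
Step 5: prey: 42+21-21=42; pred: 25+10-5=30
Step 6: prey: 42+21-25=38; pred: 30+12-6=36
Step 7: prey: 38+19-27=30; pred: 36+13-7=42
Step 8: prey: 30+15-25=20; pred: 42+12-8=46
Step 9: prey: 20+10-18=12; pred: 46+9-9=46
Step 10: prey: 12+6-11=7; pred: 46+5-9=42
Step 11: prey: 7+3-5=5; pred: 42+2-8=36
Max prey = 42 at step 4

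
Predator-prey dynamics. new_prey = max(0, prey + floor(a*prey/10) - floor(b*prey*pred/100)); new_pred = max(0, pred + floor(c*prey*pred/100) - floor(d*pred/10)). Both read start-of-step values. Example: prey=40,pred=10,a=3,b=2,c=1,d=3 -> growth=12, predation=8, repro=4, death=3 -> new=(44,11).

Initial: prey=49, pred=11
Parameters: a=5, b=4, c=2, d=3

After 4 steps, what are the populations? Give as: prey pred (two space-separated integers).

Answer: 0 43

Derivation:
Step 1: prey: 49+24-21=52; pred: 11+10-3=18
Step 2: prey: 52+26-37=41; pred: 18+18-5=31
Step 3: prey: 41+20-50=11; pred: 31+25-9=47
Step 4: prey: 11+5-20=0; pred: 47+10-14=43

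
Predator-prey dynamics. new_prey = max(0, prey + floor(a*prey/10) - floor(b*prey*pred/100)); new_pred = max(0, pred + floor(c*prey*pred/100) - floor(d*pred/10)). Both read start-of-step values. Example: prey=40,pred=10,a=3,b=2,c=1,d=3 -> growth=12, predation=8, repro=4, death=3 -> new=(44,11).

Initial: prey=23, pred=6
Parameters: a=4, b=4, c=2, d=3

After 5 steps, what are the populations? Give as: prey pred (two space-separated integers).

Step 1: prey: 23+9-5=27; pred: 6+2-1=7
Step 2: prey: 27+10-7=30; pred: 7+3-2=8
Step 3: prey: 30+12-9=33; pred: 8+4-2=10
Step 4: prey: 33+13-13=33; pred: 10+6-3=13
Step 5: prey: 33+13-17=29; pred: 13+8-3=18

Answer: 29 18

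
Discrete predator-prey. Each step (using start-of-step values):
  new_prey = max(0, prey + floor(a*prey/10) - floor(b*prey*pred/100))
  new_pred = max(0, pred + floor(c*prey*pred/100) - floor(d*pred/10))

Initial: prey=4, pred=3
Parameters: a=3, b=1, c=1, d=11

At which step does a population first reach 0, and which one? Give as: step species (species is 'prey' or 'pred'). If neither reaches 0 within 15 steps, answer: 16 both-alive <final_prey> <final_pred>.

Answer: 1 pred

Derivation:
Step 1: prey: 4+1-0=5; pred: 3+0-3=0
First extinction: pred at step 1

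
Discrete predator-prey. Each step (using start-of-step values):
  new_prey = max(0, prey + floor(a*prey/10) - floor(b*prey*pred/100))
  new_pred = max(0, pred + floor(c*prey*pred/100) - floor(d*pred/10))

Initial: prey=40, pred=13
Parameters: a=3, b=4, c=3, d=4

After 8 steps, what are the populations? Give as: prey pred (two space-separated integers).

Answer: 0 3

Derivation:
Step 1: prey: 40+12-20=32; pred: 13+15-5=23
Step 2: prey: 32+9-29=12; pred: 23+22-9=36
Step 3: prey: 12+3-17=0; pred: 36+12-14=34
Step 4: prey: 0+0-0=0; pred: 34+0-13=21
Step 5: prey: 0+0-0=0; pred: 21+0-8=13
Step 6: prey: 0+0-0=0; pred: 13+0-5=8
Step 7: prey: 0+0-0=0; pred: 8+0-3=5
Step 8: prey: 0+0-0=0; pred: 5+0-2=3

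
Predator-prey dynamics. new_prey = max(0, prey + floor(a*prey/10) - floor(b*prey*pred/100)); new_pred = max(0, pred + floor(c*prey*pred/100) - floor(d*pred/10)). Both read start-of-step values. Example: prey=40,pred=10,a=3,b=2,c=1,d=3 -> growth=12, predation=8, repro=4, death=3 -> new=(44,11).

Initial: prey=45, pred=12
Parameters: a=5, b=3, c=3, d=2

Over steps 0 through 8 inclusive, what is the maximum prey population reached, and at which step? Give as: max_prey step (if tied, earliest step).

Answer: 51 1

Derivation:
Step 1: prey: 45+22-16=51; pred: 12+16-2=26
Step 2: prey: 51+25-39=37; pred: 26+39-5=60
Step 3: prey: 37+18-66=0; pred: 60+66-12=114
Step 4: prey: 0+0-0=0; pred: 114+0-22=92
Step 5: prey: 0+0-0=0; pred: 92+0-18=74
Step 6: prey: 0+0-0=0; pred: 74+0-14=60
Step 7: prey: 0+0-0=0; pred: 60+0-12=48
Step 8: prey: 0+0-0=0; pred: 48+0-9=39
Max prey = 51 at step 1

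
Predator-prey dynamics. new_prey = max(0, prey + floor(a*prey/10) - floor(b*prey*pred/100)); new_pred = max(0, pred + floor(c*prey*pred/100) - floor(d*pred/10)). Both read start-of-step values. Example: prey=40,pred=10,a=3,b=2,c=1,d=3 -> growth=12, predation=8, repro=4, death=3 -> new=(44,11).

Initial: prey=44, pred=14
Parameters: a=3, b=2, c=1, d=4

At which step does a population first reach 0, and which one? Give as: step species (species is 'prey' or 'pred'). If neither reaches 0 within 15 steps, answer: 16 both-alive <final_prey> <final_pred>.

Answer: 16 both-alive 45 15

Derivation:
Step 1: prey: 44+13-12=45; pred: 14+6-5=15
Step 2: prey: 45+13-13=45; pred: 15+6-6=15
Steps 3-15: state stable at prey=45, pred=15 (no change)
No extinction within 15 steps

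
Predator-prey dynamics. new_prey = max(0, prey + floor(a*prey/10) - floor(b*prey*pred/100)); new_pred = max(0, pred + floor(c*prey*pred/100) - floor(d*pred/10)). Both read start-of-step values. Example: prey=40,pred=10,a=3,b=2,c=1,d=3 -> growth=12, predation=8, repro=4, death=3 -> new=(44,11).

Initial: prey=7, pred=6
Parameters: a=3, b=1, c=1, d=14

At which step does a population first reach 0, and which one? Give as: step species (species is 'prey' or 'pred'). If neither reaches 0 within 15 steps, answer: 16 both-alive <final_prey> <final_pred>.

Step 1: prey: 7+2-0=9; pred: 6+0-8=0
First extinction: pred at step 1

Answer: 1 pred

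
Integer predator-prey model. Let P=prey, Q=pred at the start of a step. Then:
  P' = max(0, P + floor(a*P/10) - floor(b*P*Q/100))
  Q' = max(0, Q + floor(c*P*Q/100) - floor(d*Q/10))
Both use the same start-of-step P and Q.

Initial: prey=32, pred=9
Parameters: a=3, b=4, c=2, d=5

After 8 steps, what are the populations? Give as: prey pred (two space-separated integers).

Step 1: prey: 32+9-11=30; pred: 9+5-4=10
Step 2: prey: 30+9-12=27; pred: 10+6-5=11
Step 3: prey: 27+8-11=24; pred: 11+5-5=11
Step 4: prey: 24+7-10=21; pred: 11+5-5=11
Step 5: prey: 21+6-9=18; pred: 11+4-5=10
Step 6: prey: 18+5-7=16; pred: 10+3-5=8
Step 7: prey: 16+4-5=15; pred: 8+2-4=6
Step 8: prey: 15+4-3=16; pred: 6+1-3=4

Answer: 16 4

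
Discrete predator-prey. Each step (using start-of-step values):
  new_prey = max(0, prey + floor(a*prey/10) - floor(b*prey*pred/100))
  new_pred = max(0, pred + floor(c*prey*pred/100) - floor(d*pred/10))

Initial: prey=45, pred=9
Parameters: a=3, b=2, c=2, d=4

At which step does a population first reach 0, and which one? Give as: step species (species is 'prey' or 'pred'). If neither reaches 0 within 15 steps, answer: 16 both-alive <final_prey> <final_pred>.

Answer: 16 both-alive 1 2

Derivation:
Step 1: prey: 45+13-8=50; pred: 9+8-3=14
Step 2: prey: 50+15-14=51; pred: 14+14-5=23
Step 3: prey: 51+15-23=43; pred: 23+23-9=37
Step 4: prey: 43+12-31=24; pred: 37+31-14=54
Step 5: prey: 24+7-25=6; pred: 54+25-21=58
Step 6: prey: 6+1-6=1; pred: 58+6-23=41
Step 7: prey: 1+0-0=1; pred: 41+0-16=25
Step 8: prey: 1+0-0=1; pred: 25+0-10=15
Step 9: prey: 1+0-0=1; pred: 15+0-6=9
Step 10: prey: 1+0-0=1; pred: 9+0-3=6
Step 11: prey: 1+0-0=1; pred: 6+0-2=4
Step 12: prey: 1+0-0=1; pred: 4+0-1=3
Step 13: prey: 1+0-0=1; pred: 3+0-1=2
Step 14: prey: 1+0-0=1; pred: 2+0-0=2
Steps 15-15: state stable at prey=1, pred=2 (no change)
No extinction within 15 steps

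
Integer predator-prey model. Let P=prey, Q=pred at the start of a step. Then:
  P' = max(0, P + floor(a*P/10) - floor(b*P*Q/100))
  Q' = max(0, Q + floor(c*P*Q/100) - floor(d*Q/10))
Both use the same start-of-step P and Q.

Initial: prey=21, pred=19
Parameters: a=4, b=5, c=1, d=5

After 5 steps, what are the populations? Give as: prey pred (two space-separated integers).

Answer: 13 1

Derivation:
Step 1: prey: 21+8-19=10; pred: 19+3-9=13
Step 2: prey: 10+4-6=8; pred: 13+1-6=8
Step 3: prey: 8+3-3=8; pred: 8+0-4=4
Step 4: prey: 8+3-1=10; pred: 4+0-2=2
Step 5: prey: 10+4-1=13; pred: 2+0-1=1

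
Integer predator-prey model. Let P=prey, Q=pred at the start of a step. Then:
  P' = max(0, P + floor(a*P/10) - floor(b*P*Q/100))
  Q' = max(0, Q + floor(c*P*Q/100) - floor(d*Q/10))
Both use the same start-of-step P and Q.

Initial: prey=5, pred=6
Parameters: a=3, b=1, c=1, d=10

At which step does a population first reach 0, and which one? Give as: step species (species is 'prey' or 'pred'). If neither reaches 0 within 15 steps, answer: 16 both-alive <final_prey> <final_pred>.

Answer: 1 pred

Derivation:
Step 1: prey: 5+1-0=6; pred: 6+0-6=0
First extinction: pred at step 1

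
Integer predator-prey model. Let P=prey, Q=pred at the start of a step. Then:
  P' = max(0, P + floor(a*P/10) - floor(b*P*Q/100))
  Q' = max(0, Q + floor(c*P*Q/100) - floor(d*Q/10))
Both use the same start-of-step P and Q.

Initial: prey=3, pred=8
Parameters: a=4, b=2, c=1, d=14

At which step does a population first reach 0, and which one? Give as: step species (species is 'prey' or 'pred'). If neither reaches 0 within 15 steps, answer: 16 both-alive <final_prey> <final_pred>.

Step 1: prey: 3+1-0=4; pred: 8+0-11=0
First extinction: pred at step 1

Answer: 1 pred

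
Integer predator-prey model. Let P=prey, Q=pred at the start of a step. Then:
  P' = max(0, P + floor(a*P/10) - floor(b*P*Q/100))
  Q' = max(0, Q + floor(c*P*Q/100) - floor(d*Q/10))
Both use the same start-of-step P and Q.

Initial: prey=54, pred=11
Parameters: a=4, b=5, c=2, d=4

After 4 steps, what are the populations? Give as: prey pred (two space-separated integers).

Step 1: prey: 54+21-29=46; pred: 11+11-4=18
Step 2: prey: 46+18-41=23; pred: 18+16-7=27
Step 3: prey: 23+9-31=1; pred: 27+12-10=29
Step 4: prey: 1+0-1=0; pred: 29+0-11=18

Answer: 0 18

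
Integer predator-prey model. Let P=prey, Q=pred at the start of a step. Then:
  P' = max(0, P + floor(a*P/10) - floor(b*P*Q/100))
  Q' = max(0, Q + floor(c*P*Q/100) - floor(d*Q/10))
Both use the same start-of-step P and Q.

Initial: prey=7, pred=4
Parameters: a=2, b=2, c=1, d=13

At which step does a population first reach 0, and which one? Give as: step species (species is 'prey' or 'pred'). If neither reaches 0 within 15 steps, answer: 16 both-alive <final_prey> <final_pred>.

Answer: 1 pred

Derivation:
Step 1: prey: 7+1-0=8; pred: 4+0-5=0
First extinction: pred at step 1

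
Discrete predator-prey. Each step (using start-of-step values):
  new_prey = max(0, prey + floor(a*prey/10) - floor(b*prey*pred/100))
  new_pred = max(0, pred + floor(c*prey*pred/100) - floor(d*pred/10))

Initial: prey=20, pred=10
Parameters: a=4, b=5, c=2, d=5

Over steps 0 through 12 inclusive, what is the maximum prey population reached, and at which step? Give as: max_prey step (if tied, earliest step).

Step 1: prey: 20+8-10=18; pred: 10+4-5=9
Step 2: prey: 18+7-8=17; pred: 9+3-4=8
Step 3: prey: 17+6-6=17; pred: 8+2-4=6
Step 4: prey: 17+6-5=18; pred: 6+2-3=5
Step 5: prey: 18+7-4=21; pred: 5+1-2=4
Step 6: prey: 21+8-4=25; pred: 4+1-2=3
Step 7: prey: 25+10-3=32; pred: 3+1-1=3
Step 8: prey: 32+12-4=40; pred: 3+1-1=3
Step 9: prey: 40+16-6=50; pred: 3+2-1=4
Step 10: prey: 50+20-10=60; pred: 4+4-2=6
Step 11: prey: 60+24-18=66; pred: 6+7-3=10
Step 12: prey: 66+26-33=59; pred: 10+13-5=18
Max prey = 66 at step 11

Answer: 66 11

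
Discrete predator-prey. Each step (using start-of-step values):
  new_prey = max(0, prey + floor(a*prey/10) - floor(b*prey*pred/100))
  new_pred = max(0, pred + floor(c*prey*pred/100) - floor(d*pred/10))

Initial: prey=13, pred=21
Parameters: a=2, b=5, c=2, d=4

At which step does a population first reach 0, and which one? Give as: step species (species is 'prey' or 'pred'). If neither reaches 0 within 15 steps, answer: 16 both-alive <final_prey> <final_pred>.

Step 1: prey: 13+2-13=2; pred: 21+5-8=18
Step 2: prey: 2+0-1=1; pred: 18+0-7=11
Step 3: prey: 1+0-0=1; pred: 11+0-4=7
Step 4: prey: 1+0-0=1; pred: 7+0-2=5
Step 5: prey: 1+0-0=1; pred: 5+0-2=3
Step 6: prey: 1+0-0=1; pred: 3+0-1=2
Step 7: prey: 1+0-0=1; pred: 2+0-0=2
Steps 8-15: state stable at prey=1, pred=2 (no change)
No extinction within 15 steps

Answer: 16 both-alive 1 2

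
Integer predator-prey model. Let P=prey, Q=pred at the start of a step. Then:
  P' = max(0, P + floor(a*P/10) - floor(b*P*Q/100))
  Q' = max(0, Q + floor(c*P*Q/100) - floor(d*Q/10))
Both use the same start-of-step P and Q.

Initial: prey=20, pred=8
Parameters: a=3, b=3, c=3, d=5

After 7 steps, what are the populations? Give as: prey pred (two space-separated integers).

Answer: 14 17

Derivation:
Step 1: prey: 20+6-4=22; pred: 8+4-4=8
Step 2: prey: 22+6-5=23; pred: 8+5-4=9
Step 3: prey: 23+6-6=23; pred: 9+6-4=11
Step 4: prey: 23+6-7=22; pred: 11+7-5=13
Step 5: prey: 22+6-8=20; pred: 13+8-6=15
Step 6: prey: 20+6-9=17; pred: 15+9-7=17
Step 7: prey: 17+5-8=14; pred: 17+8-8=17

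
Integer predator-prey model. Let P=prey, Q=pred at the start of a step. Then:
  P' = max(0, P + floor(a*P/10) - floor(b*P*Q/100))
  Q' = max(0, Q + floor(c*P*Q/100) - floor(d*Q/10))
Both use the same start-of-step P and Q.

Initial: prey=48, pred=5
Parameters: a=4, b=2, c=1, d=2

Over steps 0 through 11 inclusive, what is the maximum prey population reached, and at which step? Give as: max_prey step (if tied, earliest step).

Step 1: prey: 48+19-4=63; pred: 5+2-1=6
Step 2: prey: 63+25-7=81; pred: 6+3-1=8
Step 3: prey: 81+32-12=101; pred: 8+6-1=13
Step 4: prey: 101+40-26=115; pred: 13+13-2=24
Step 5: prey: 115+46-55=106; pred: 24+27-4=47
Step 6: prey: 106+42-99=49; pred: 47+49-9=87
Step 7: prey: 49+19-85=0; pred: 87+42-17=112
Step 8: prey: 0+0-0=0; pred: 112+0-22=90
Step 9: prey: 0+0-0=0; pred: 90+0-18=72
Step 10: prey: 0+0-0=0; pred: 72+0-14=58
Step 11: prey: 0+0-0=0; pred: 58+0-11=47
Max prey = 115 at step 4

Answer: 115 4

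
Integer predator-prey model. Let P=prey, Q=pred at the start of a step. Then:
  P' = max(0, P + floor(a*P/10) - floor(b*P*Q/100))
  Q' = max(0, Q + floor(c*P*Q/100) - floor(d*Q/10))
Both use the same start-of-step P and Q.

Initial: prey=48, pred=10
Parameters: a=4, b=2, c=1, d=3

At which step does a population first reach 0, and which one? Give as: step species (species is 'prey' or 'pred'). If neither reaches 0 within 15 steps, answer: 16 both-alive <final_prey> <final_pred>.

Step 1: prey: 48+19-9=58; pred: 10+4-3=11
Step 2: prey: 58+23-12=69; pred: 11+6-3=14
Step 3: prey: 69+27-19=77; pred: 14+9-4=19
Step 4: prey: 77+30-29=78; pred: 19+14-5=28
Step 5: prey: 78+31-43=66; pred: 28+21-8=41
Step 6: prey: 66+26-54=38; pred: 41+27-12=56
Step 7: prey: 38+15-42=11; pred: 56+21-16=61
Step 8: prey: 11+4-13=2; pred: 61+6-18=49
Step 9: prey: 2+0-1=1; pred: 49+0-14=35
Step 10: prey: 1+0-0=1; pred: 35+0-10=25
Step 11: prey: 1+0-0=1; pred: 25+0-7=18
Step 12: prey: 1+0-0=1; pred: 18+0-5=13
Step 13: prey: 1+0-0=1; pred: 13+0-3=10
Step 14: prey: 1+0-0=1; pred: 10+0-3=7
Step 15: prey: 1+0-0=1; pred: 7+0-2=5
No extinction within 15 steps

Answer: 16 both-alive 1 5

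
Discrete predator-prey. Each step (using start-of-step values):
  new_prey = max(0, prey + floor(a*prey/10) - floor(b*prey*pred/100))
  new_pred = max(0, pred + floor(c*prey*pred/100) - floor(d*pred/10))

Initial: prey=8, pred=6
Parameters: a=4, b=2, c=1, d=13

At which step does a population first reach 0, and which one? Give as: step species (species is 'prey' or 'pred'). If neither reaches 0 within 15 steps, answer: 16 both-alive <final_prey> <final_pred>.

Answer: 1 pred

Derivation:
Step 1: prey: 8+3-0=11; pred: 6+0-7=0
First extinction: pred at step 1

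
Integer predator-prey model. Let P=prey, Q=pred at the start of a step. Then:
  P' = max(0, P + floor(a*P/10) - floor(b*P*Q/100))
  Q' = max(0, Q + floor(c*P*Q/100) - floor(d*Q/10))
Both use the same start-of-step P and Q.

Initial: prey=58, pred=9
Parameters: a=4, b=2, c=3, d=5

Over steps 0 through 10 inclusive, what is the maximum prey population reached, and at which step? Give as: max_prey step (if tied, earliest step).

Answer: 71 1

Derivation:
Step 1: prey: 58+23-10=71; pred: 9+15-4=20
Step 2: prey: 71+28-28=71; pred: 20+42-10=52
Step 3: prey: 71+28-73=26; pred: 52+110-26=136
Step 4: prey: 26+10-70=0; pred: 136+106-68=174
Step 5: prey: 0+0-0=0; pred: 174+0-87=87
Step 6: prey: 0+0-0=0; pred: 87+0-43=44
Step 7: prey: 0+0-0=0; pred: 44+0-22=22
Step 8: prey: 0+0-0=0; pred: 22+0-11=11
Step 9: prey: 0+0-0=0; pred: 11+0-5=6
Step 10: prey: 0+0-0=0; pred: 6+0-3=3
Max prey = 71 at step 1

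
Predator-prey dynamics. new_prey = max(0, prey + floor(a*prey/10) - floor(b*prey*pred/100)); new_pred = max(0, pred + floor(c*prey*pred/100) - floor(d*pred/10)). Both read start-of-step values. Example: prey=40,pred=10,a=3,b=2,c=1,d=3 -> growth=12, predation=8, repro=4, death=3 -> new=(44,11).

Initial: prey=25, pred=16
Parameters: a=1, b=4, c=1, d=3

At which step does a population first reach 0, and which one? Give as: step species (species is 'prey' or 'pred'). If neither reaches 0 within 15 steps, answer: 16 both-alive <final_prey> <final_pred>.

Answer: 16 both-alive 2 3

Derivation:
Step 1: prey: 25+2-16=11; pred: 16+4-4=16
Step 2: prey: 11+1-7=5; pred: 16+1-4=13
Step 3: prey: 5+0-2=3; pred: 13+0-3=10
Step 4: prey: 3+0-1=2; pred: 10+0-3=7
Step 5: prey: 2+0-0=2; pred: 7+0-2=5
Step 6: prey: 2+0-0=2; pred: 5+0-1=4
Step 7: prey: 2+0-0=2; pred: 4+0-1=3
Step 8: prey: 2+0-0=2; pred: 3+0-0=3
Steps 9-15: state stable at prey=2, pred=3 (no change)
No extinction within 15 steps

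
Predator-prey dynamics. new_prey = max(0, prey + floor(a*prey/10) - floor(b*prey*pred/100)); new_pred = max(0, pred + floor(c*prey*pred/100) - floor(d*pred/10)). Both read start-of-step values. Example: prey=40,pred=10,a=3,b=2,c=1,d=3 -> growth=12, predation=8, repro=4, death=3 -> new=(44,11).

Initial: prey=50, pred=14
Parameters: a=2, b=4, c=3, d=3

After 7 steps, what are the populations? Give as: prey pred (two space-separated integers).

Answer: 0 10

Derivation:
Step 1: prey: 50+10-28=32; pred: 14+21-4=31
Step 2: prey: 32+6-39=0; pred: 31+29-9=51
Step 3: prey: 0+0-0=0; pred: 51+0-15=36
Step 4: prey: 0+0-0=0; pred: 36+0-10=26
Step 5: prey: 0+0-0=0; pred: 26+0-7=19
Step 6: prey: 0+0-0=0; pred: 19+0-5=14
Step 7: prey: 0+0-0=0; pred: 14+0-4=10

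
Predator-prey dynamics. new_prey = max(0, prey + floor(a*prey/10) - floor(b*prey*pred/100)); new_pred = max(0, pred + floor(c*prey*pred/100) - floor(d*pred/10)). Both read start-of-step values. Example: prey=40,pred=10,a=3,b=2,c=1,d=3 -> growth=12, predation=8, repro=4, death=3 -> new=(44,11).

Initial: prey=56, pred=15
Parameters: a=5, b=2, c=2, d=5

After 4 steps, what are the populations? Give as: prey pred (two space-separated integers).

Answer: 0 115

Derivation:
Step 1: prey: 56+28-16=68; pred: 15+16-7=24
Step 2: prey: 68+34-32=70; pred: 24+32-12=44
Step 3: prey: 70+35-61=44; pred: 44+61-22=83
Step 4: prey: 44+22-73=0; pred: 83+73-41=115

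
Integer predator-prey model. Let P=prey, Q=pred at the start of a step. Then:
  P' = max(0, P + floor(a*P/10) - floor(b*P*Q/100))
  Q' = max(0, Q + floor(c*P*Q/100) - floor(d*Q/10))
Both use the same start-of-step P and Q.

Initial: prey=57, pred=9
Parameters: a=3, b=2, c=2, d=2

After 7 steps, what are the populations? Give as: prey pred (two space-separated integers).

Answer: 0 58

Derivation:
Step 1: prey: 57+17-10=64; pred: 9+10-1=18
Step 2: prey: 64+19-23=60; pred: 18+23-3=38
Step 3: prey: 60+18-45=33; pred: 38+45-7=76
Step 4: prey: 33+9-50=0; pred: 76+50-15=111
Step 5: prey: 0+0-0=0; pred: 111+0-22=89
Step 6: prey: 0+0-0=0; pred: 89+0-17=72
Step 7: prey: 0+0-0=0; pred: 72+0-14=58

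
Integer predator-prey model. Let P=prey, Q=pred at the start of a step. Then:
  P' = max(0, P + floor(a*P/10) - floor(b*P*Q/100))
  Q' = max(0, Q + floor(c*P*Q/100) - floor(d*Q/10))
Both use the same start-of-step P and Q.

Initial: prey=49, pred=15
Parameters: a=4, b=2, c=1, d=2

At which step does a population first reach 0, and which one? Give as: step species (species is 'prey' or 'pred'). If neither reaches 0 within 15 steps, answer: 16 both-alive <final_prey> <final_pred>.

Step 1: prey: 49+19-14=54; pred: 15+7-3=19
Step 2: prey: 54+21-20=55; pred: 19+10-3=26
Step 3: prey: 55+22-28=49; pred: 26+14-5=35
Step 4: prey: 49+19-34=34; pred: 35+17-7=45
Step 5: prey: 34+13-30=17; pred: 45+15-9=51
Step 6: prey: 17+6-17=6; pred: 51+8-10=49
Step 7: prey: 6+2-5=3; pred: 49+2-9=42
Step 8: prey: 3+1-2=2; pred: 42+1-8=35
Step 9: prey: 2+0-1=1; pred: 35+0-7=28
Step 10: prey: 1+0-0=1; pred: 28+0-5=23
Step 11: prey: 1+0-0=1; pred: 23+0-4=19
Step 12: prey: 1+0-0=1; pred: 19+0-3=16
Step 13: prey: 1+0-0=1; pred: 16+0-3=13
Step 14: prey: 1+0-0=1; pred: 13+0-2=11
Step 15: prey: 1+0-0=1; pred: 11+0-2=9
No extinction within 15 steps

Answer: 16 both-alive 1 9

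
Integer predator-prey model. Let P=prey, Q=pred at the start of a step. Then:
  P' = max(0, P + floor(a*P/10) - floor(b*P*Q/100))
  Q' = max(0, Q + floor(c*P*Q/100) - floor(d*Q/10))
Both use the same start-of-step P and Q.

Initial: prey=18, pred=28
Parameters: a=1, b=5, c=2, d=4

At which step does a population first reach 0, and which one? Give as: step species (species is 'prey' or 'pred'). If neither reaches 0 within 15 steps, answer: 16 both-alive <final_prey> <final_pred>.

Step 1: prey: 18+1-25=0; pred: 28+10-11=27
First extinction: prey at step 1

Answer: 1 prey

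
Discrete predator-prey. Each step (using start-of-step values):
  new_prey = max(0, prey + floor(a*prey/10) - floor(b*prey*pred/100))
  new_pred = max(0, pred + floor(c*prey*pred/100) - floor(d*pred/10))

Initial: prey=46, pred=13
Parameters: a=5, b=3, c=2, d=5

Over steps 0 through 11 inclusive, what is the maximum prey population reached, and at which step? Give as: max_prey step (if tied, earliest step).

Step 1: prey: 46+23-17=52; pred: 13+11-6=18
Step 2: prey: 52+26-28=50; pred: 18+18-9=27
Step 3: prey: 50+25-40=35; pred: 27+27-13=41
Step 4: prey: 35+17-43=9; pred: 41+28-20=49
Step 5: prey: 9+4-13=0; pred: 49+8-24=33
Step 6: prey: 0+0-0=0; pred: 33+0-16=17
Step 7: prey: 0+0-0=0; pred: 17+0-8=9
Step 8: prey: 0+0-0=0; pred: 9+0-4=5
Step 9: prey: 0+0-0=0; pred: 5+0-2=3
Step 10: prey: 0+0-0=0; pred: 3+0-1=2
Step 11: prey: 0+0-0=0; pred: 2+0-1=1
Max prey = 52 at step 1

Answer: 52 1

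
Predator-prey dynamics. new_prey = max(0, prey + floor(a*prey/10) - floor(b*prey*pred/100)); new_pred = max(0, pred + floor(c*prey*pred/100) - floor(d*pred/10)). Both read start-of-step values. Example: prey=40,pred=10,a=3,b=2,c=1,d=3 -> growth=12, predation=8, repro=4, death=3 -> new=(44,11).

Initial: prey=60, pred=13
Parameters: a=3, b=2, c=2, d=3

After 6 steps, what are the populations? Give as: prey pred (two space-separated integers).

Answer: 0 42

Derivation:
Step 1: prey: 60+18-15=63; pred: 13+15-3=25
Step 2: prey: 63+18-31=50; pred: 25+31-7=49
Step 3: prey: 50+15-49=16; pred: 49+49-14=84
Step 4: prey: 16+4-26=0; pred: 84+26-25=85
Step 5: prey: 0+0-0=0; pred: 85+0-25=60
Step 6: prey: 0+0-0=0; pred: 60+0-18=42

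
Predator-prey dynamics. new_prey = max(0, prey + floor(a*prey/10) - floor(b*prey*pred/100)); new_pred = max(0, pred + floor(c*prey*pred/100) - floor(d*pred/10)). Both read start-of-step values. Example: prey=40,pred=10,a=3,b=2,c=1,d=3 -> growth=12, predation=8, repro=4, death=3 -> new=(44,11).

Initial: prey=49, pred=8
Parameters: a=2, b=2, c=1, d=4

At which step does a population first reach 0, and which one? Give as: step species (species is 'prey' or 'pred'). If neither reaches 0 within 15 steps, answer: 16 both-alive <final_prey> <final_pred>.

Answer: 16 both-alive 21 8

Derivation:
Step 1: prey: 49+9-7=51; pred: 8+3-3=8
Step 2: prey: 51+10-8=53; pred: 8+4-3=9
Step 3: prey: 53+10-9=54; pred: 9+4-3=10
Step 4: prey: 54+10-10=54; pred: 10+5-4=11
Step 5: prey: 54+10-11=53; pred: 11+5-4=12
Step 6: prey: 53+10-12=51; pred: 12+6-4=14
Step 7: prey: 51+10-14=47; pred: 14+7-5=16
Step 8: prey: 47+9-15=41; pred: 16+7-6=17
Step 9: prey: 41+8-13=36; pred: 17+6-6=17
Step 10: prey: 36+7-12=31; pred: 17+6-6=17
Step 11: prey: 31+6-10=27; pred: 17+5-6=16
Step 12: prey: 27+5-8=24; pred: 16+4-6=14
Step 13: prey: 24+4-6=22; pred: 14+3-5=12
Step 14: prey: 22+4-5=21; pred: 12+2-4=10
Step 15: prey: 21+4-4=21; pred: 10+2-4=8
No extinction within 15 steps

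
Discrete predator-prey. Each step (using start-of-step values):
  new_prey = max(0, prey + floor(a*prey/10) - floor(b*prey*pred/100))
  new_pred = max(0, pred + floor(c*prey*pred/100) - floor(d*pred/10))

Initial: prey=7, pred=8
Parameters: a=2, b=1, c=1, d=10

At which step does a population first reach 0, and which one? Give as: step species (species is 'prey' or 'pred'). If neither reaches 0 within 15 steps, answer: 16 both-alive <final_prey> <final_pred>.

Answer: 1 pred

Derivation:
Step 1: prey: 7+1-0=8; pred: 8+0-8=0
First extinction: pred at step 1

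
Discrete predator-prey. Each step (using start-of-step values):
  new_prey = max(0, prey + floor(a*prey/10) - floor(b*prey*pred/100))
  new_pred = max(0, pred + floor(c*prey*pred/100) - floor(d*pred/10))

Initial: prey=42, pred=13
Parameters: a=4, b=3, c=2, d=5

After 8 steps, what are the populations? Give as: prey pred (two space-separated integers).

Answer: 6 5

Derivation:
Step 1: prey: 42+16-16=42; pred: 13+10-6=17
Step 2: prey: 42+16-21=37; pred: 17+14-8=23
Step 3: prey: 37+14-25=26; pred: 23+17-11=29
Step 4: prey: 26+10-22=14; pred: 29+15-14=30
Step 5: prey: 14+5-12=7; pred: 30+8-15=23
Step 6: prey: 7+2-4=5; pred: 23+3-11=15
Step 7: prey: 5+2-2=5; pred: 15+1-7=9
Step 8: prey: 5+2-1=6; pred: 9+0-4=5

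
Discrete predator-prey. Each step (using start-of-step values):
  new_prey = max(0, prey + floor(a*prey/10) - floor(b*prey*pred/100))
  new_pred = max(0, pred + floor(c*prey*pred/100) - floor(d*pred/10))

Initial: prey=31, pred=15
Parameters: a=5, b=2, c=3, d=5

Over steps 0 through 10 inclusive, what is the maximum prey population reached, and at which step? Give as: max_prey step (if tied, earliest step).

Step 1: prey: 31+15-9=37; pred: 15+13-7=21
Step 2: prey: 37+18-15=40; pred: 21+23-10=34
Step 3: prey: 40+20-27=33; pred: 34+40-17=57
Step 4: prey: 33+16-37=12; pred: 57+56-28=85
Step 5: prey: 12+6-20=0; pred: 85+30-42=73
Step 6: prey: 0+0-0=0; pred: 73+0-36=37
Step 7: prey: 0+0-0=0; pred: 37+0-18=19
Step 8: prey: 0+0-0=0; pred: 19+0-9=10
Step 9: prey: 0+0-0=0; pred: 10+0-5=5
Step 10: prey: 0+0-0=0; pred: 5+0-2=3
Max prey = 40 at step 2

Answer: 40 2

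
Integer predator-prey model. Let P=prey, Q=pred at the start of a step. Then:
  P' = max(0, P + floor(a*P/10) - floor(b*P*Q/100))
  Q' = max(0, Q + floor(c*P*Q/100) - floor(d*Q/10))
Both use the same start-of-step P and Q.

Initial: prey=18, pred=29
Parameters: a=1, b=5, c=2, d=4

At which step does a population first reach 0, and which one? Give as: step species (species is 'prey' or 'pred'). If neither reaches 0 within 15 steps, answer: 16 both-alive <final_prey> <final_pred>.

Answer: 1 prey

Derivation:
Step 1: prey: 18+1-26=0; pred: 29+10-11=28
First extinction: prey at step 1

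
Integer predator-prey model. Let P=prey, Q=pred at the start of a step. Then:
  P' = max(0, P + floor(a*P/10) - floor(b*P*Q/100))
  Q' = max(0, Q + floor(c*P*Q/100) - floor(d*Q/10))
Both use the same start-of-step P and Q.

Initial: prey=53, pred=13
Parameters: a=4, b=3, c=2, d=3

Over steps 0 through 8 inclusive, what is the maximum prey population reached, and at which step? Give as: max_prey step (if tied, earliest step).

Step 1: prey: 53+21-20=54; pred: 13+13-3=23
Step 2: prey: 54+21-37=38; pred: 23+24-6=41
Step 3: prey: 38+15-46=7; pred: 41+31-12=60
Step 4: prey: 7+2-12=0; pred: 60+8-18=50
Step 5: prey: 0+0-0=0; pred: 50+0-15=35
Step 6: prey: 0+0-0=0; pred: 35+0-10=25
Step 7: prey: 0+0-0=0; pred: 25+0-7=18
Step 8: prey: 0+0-0=0; pred: 18+0-5=13
Max prey = 54 at step 1

Answer: 54 1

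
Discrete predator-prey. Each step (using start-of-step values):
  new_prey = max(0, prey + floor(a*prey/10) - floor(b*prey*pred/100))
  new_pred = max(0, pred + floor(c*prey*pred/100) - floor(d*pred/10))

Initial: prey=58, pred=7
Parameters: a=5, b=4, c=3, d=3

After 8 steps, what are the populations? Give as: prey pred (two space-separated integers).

Step 1: prey: 58+29-16=71; pred: 7+12-2=17
Step 2: prey: 71+35-48=58; pred: 17+36-5=48
Step 3: prey: 58+29-111=0; pred: 48+83-14=117
Step 4: prey: 0+0-0=0; pred: 117+0-35=82
Step 5: prey: 0+0-0=0; pred: 82+0-24=58
Step 6: prey: 0+0-0=0; pred: 58+0-17=41
Step 7: prey: 0+0-0=0; pred: 41+0-12=29
Step 8: prey: 0+0-0=0; pred: 29+0-8=21

Answer: 0 21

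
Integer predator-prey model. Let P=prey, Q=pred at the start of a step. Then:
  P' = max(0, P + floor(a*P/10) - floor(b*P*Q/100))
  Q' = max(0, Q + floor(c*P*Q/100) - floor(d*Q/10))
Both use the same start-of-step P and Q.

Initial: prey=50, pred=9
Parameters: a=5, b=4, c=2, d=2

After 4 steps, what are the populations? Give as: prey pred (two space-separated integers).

Step 1: prey: 50+25-18=57; pred: 9+9-1=17
Step 2: prey: 57+28-38=47; pred: 17+19-3=33
Step 3: prey: 47+23-62=8; pred: 33+31-6=58
Step 4: prey: 8+4-18=0; pred: 58+9-11=56

Answer: 0 56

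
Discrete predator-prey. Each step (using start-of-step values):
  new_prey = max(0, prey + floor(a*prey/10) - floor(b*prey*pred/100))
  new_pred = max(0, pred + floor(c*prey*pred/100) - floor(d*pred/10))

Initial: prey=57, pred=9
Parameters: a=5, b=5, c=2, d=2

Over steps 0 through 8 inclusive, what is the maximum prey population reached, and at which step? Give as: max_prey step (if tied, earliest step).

Answer: 60 1

Derivation:
Step 1: prey: 57+28-25=60; pred: 9+10-1=18
Step 2: prey: 60+30-54=36; pred: 18+21-3=36
Step 3: prey: 36+18-64=0; pred: 36+25-7=54
Step 4: prey: 0+0-0=0; pred: 54+0-10=44
Step 5: prey: 0+0-0=0; pred: 44+0-8=36
Step 6: prey: 0+0-0=0; pred: 36+0-7=29
Step 7: prey: 0+0-0=0; pred: 29+0-5=24
Step 8: prey: 0+0-0=0; pred: 24+0-4=20
Max prey = 60 at step 1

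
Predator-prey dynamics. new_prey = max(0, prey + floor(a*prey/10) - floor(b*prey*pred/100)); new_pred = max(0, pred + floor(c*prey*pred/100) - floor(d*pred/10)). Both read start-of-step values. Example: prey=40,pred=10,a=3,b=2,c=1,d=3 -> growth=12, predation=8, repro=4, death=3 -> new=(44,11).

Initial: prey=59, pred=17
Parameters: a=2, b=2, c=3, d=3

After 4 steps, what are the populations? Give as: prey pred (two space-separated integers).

Answer: 0 82

Derivation:
Step 1: prey: 59+11-20=50; pred: 17+30-5=42
Step 2: prey: 50+10-42=18; pred: 42+63-12=93
Step 3: prey: 18+3-33=0; pred: 93+50-27=116
Step 4: prey: 0+0-0=0; pred: 116+0-34=82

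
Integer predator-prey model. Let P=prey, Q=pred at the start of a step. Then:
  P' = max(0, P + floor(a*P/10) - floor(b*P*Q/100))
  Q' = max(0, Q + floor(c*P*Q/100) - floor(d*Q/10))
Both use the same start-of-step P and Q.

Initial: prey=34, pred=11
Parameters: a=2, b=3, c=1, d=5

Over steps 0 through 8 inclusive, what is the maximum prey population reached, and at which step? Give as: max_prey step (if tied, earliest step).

Answer: 44 8

Derivation:
Step 1: prey: 34+6-11=29; pred: 11+3-5=9
Step 2: prey: 29+5-7=27; pred: 9+2-4=7
Step 3: prey: 27+5-5=27; pred: 7+1-3=5
Step 4: prey: 27+5-4=28; pred: 5+1-2=4
Step 5: prey: 28+5-3=30; pred: 4+1-2=3
Step 6: prey: 30+6-2=34; pred: 3+0-1=2
Step 7: prey: 34+6-2=38; pred: 2+0-1=1
Step 8: prey: 38+7-1=44; pred: 1+0-0=1
Max prey = 44 at step 8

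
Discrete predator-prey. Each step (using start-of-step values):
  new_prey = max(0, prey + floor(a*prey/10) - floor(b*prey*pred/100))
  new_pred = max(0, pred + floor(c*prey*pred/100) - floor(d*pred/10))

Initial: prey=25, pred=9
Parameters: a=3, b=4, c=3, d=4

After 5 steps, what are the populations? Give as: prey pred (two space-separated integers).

Step 1: prey: 25+7-9=23; pred: 9+6-3=12
Step 2: prey: 23+6-11=18; pred: 12+8-4=16
Step 3: prey: 18+5-11=12; pred: 16+8-6=18
Step 4: prey: 12+3-8=7; pred: 18+6-7=17
Step 5: prey: 7+2-4=5; pred: 17+3-6=14

Answer: 5 14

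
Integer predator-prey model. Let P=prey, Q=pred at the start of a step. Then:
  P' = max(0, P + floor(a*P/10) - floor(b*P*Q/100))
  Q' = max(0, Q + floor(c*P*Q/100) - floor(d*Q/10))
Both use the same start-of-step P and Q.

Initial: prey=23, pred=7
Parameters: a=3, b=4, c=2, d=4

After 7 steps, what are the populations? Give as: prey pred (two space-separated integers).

Step 1: prey: 23+6-6=23; pred: 7+3-2=8
Step 2: prey: 23+6-7=22; pred: 8+3-3=8
Step 3: prey: 22+6-7=21; pred: 8+3-3=8
Step 4: prey: 21+6-6=21; pred: 8+3-3=8
Step 5: prey: 21+6-6=21; pred: 8+3-3=8
Step 6: prey: 21+6-6=21; pred: 8+3-3=8
Step 7: prey: 21+6-6=21; pred: 8+3-3=8

Answer: 21 8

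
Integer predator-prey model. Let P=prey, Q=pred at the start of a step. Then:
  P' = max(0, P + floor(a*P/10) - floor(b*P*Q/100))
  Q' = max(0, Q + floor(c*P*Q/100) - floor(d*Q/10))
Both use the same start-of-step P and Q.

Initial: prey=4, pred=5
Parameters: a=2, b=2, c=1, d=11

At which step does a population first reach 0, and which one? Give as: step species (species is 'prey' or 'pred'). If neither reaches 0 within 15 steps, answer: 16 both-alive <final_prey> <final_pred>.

Answer: 1 pred

Derivation:
Step 1: prey: 4+0-0=4; pred: 5+0-5=0
First extinction: pred at step 1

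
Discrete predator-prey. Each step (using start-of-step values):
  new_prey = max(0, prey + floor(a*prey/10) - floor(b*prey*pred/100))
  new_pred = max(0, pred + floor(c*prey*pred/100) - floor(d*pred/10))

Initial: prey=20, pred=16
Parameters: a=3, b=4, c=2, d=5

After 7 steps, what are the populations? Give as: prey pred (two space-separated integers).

Answer: 17 1

Derivation:
Step 1: prey: 20+6-12=14; pred: 16+6-8=14
Step 2: prey: 14+4-7=11; pred: 14+3-7=10
Step 3: prey: 11+3-4=10; pred: 10+2-5=7
Step 4: prey: 10+3-2=11; pred: 7+1-3=5
Step 5: prey: 11+3-2=12; pred: 5+1-2=4
Step 6: prey: 12+3-1=14; pred: 4+0-2=2
Step 7: prey: 14+4-1=17; pred: 2+0-1=1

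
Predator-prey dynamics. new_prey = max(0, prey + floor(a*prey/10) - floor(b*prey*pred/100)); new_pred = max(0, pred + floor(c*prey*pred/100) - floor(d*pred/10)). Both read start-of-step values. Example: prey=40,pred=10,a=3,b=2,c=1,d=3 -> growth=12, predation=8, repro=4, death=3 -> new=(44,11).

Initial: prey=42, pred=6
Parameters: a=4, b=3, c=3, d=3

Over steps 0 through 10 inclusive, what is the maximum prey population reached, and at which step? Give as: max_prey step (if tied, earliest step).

Answer: 53 2

Derivation:
Step 1: prey: 42+16-7=51; pred: 6+7-1=12
Step 2: prey: 51+20-18=53; pred: 12+18-3=27
Step 3: prey: 53+21-42=32; pred: 27+42-8=61
Step 4: prey: 32+12-58=0; pred: 61+58-18=101
Step 5: prey: 0+0-0=0; pred: 101+0-30=71
Step 6: prey: 0+0-0=0; pred: 71+0-21=50
Step 7: prey: 0+0-0=0; pred: 50+0-15=35
Step 8: prey: 0+0-0=0; pred: 35+0-10=25
Step 9: prey: 0+0-0=0; pred: 25+0-7=18
Step 10: prey: 0+0-0=0; pred: 18+0-5=13
Max prey = 53 at step 2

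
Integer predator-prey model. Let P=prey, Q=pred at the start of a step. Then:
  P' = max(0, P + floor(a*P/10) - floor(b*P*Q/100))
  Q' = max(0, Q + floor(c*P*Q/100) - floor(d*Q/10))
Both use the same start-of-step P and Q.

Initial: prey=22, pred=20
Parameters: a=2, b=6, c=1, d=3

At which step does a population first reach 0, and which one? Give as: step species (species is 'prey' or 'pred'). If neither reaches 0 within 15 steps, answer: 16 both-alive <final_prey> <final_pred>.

Step 1: prey: 22+4-26=0; pred: 20+4-6=18
First extinction: prey at step 1

Answer: 1 prey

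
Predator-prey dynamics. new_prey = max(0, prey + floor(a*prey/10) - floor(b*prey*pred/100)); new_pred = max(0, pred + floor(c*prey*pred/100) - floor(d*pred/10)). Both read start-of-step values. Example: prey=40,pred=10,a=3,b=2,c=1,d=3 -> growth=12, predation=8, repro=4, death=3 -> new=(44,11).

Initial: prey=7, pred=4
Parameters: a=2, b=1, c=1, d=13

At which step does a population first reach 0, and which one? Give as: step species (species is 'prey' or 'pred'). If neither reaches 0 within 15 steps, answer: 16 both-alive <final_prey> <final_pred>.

Step 1: prey: 7+1-0=8; pred: 4+0-5=0
First extinction: pred at step 1

Answer: 1 pred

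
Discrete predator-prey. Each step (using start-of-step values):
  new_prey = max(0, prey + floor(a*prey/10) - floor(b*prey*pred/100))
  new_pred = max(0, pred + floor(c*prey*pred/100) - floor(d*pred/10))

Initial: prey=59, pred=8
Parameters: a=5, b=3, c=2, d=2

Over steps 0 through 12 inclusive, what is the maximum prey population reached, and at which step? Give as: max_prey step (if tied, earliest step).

Step 1: prey: 59+29-14=74; pred: 8+9-1=16
Step 2: prey: 74+37-35=76; pred: 16+23-3=36
Step 3: prey: 76+38-82=32; pred: 36+54-7=83
Step 4: prey: 32+16-79=0; pred: 83+53-16=120
Step 5: prey: 0+0-0=0; pred: 120+0-24=96
Step 6: prey: 0+0-0=0; pred: 96+0-19=77
Step 7: prey: 0+0-0=0; pred: 77+0-15=62
Step 8: prey: 0+0-0=0; pred: 62+0-12=50
Step 9: prey: 0+0-0=0; pred: 50+0-10=40
Step 10: prey: 0+0-0=0; pred: 40+0-8=32
Step 11: prey: 0+0-0=0; pred: 32+0-6=26
Step 12: prey: 0+0-0=0; pred: 26+0-5=21
Max prey = 76 at step 2

Answer: 76 2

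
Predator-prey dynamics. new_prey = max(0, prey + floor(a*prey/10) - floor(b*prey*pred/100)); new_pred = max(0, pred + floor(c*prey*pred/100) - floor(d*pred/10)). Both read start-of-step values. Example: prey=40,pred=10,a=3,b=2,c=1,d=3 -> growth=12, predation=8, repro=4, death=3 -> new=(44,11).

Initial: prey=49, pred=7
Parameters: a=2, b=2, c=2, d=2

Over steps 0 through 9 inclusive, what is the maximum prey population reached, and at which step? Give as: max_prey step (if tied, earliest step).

Answer: 52 1

Derivation:
Step 1: prey: 49+9-6=52; pred: 7+6-1=12
Step 2: prey: 52+10-12=50; pred: 12+12-2=22
Step 3: prey: 50+10-22=38; pred: 22+22-4=40
Step 4: prey: 38+7-30=15; pred: 40+30-8=62
Step 5: prey: 15+3-18=0; pred: 62+18-12=68
Step 6: prey: 0+0-0=0; pred: 68+0-13=55
Step 7: prey: 0+0-0=0; pred: 55+0-11=44
Step 8: prey: 0+0-0=0; pred: 44+0-8=36
Step 9: prey: 0+0-0=0; pred: 36+0-7=29
Max prey = 52 at step 1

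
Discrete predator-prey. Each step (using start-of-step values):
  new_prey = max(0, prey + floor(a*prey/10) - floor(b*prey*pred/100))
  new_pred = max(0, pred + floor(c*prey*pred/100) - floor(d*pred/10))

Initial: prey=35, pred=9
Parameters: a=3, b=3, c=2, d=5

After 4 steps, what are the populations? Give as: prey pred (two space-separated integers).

Step 1: prey: 35+10-9=36; pred: 9+6-4=11
Step 2: prey: 36+10-11=35; pred: 11+7-5=13
Step 3: prey: 35+10-13=32; pred: 13+9-6=16
Step 4: prey: 32+9-15=26; pred: 16+10-8=18

Answer: 26 18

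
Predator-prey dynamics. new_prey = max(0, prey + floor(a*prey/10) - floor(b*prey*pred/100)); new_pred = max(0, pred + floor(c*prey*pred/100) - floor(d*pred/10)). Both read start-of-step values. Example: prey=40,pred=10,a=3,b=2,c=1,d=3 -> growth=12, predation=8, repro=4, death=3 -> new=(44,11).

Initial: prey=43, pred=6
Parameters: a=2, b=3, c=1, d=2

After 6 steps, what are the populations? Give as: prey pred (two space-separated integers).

Step 1: prey: 43+8-7=44; pred: 6+2-1=7
Step 2: prey: 44+8-9=43; pred: 7+3-1=9
Step 3: prey: 43+8-11=40; pred: 9+3-1=11
Step 4: prey: 40+8-13=35; pred: 11+4-2=13
Step 5: prey: 35+7-13=29; pred: 13+4-2=15
Step 6: prey: 29+5-13=21; pred: 15+4-3=16

Answer: 21 16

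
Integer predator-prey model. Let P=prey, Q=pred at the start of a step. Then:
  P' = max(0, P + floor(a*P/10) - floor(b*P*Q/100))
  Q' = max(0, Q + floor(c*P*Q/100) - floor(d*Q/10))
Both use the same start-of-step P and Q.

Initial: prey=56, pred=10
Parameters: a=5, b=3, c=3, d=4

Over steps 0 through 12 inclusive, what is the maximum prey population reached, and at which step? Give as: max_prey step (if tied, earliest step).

Step 1: prey: 56+28-16=68; pred: 10+16-4=22
Step 2: prey: 68+34-44=58; pred: 22+44-8=58
Step 3: prey: 58+29-100=0; pred: 58+100-23=135
Step 4: prey: 0+0-0=0; pred: 135+0-54=81
Step 5: prey: 0+0-0=0; pred: 81+0-32=49
Step 6: prey: 0+0-0=0; pred: 49+0-19=30
Step 7: prey: 0+0-0=0; pred: 30+0-12=18
Step 8: prey: 0+0-0=0; pred: 18+0-7=11
Step 9: prey: 0+0-0=0; pred: 11+0-4=7
Step 10: prey: 0+0-0=0; pred: 7+0-2=5
Step 11: prey: 0+0-0=0; pred: 5+0-2=3
Step 12: prey: 0+0-0=0; pred: 3+0-1=2
Max prey = 68 at step 1

Answer: 68 1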